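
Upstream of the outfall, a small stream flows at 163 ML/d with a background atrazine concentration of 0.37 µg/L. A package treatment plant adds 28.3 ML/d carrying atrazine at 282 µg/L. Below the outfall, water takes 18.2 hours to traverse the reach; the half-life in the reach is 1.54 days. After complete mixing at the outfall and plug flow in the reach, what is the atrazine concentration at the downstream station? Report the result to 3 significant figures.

After mixing, C = (163.0·0.3700 + 28.30·282.0) / 191.3 = 8041/191.3 = 42.03 µg/L.
Half-life 1.54 d → k = ln 2 / 1.54 = 0.4501 d⁻¹.
First-order decay: C = 42.03·exp(−k·t) = 42.03·0.7108 = 29.88 µg/L.

29.9 µg/L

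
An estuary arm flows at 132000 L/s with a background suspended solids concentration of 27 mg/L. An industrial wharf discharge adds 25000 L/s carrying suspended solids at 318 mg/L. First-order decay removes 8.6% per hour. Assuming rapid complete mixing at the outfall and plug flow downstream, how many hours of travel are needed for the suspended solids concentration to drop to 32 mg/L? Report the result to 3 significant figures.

Flow-weighted average: C = (132000·27.00 + 25000·318.0) / 157000 = 11510000/157000 = 73.34 mg/L.
8.6%/h lost → k = −ln(1 − 0.086) = 0.08992 h⁻¹.
73.34·exp(−k·t) = 32 → t = ln(73.34/32)/k = 33200 s = 9.223 h.

9.22 h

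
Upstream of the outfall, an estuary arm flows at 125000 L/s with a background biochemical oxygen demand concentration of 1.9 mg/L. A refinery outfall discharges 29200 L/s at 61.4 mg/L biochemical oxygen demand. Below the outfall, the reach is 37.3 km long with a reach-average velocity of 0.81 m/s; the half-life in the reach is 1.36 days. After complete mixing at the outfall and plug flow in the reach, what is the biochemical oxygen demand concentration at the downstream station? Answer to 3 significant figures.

10.0 mg/L

Conservation of mass: C = (125000·1.900 + 29200·61.40) / 154200 = 2030000/154200 = 13.17 mg/L.
Travel time t = 37.3·1000 / 0.81 = 46050 s = 12.79 h.
Half-life 1.36 d → k = ln 2 / 1.36 = 0.5097 d⁻¹.
Decay over the reach: 13.17·exp(−kt) = 13.17·0.7621 = 10.04 mg/L.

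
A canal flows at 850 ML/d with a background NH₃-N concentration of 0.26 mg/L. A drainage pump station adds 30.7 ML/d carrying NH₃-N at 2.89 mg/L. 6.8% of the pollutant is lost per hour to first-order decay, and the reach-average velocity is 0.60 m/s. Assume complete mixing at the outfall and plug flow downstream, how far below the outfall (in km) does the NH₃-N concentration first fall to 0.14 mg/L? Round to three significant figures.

Flow-weighted average: C = (850.0·0.2600 + 30.70·2.890) / 880.7 = 309.7/880.7 = 0.3517 mg/L.
6.8%/h lost → k = −ln(1 − 0.068) = 0.07042 h⁻¹.
Set 0.3517·exp(−k·t) = 0.14 → t = ln(0.3517/0.14)/k = 47090 s = 13.08 h.
Distance = v·t = 0.60·47090 = 28250 m = 28.25 km.

28.3 km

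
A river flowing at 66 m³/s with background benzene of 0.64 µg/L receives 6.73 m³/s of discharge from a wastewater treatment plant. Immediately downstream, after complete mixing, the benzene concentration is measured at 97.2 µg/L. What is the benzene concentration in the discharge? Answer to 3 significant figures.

Mass balance: 66.00·0.6400 + 6.730·Cₑ = 72.73·97.20
→ Cₑ = (72.73·97.20 − 66.00·0.6400) / 6.730 = 1044 µg/L.

1040 µg/L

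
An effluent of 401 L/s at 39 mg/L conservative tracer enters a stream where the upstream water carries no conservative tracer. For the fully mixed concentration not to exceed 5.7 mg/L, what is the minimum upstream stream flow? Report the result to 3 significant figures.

2340 L/s

Set C_mix = 5.7: (Q·0 + 401.0·39.00) / (Q + 401.0) = 5.7
→ Q = 401.0·(39.00 − 5.7)/(5.7 − 0) = 2343 L/s.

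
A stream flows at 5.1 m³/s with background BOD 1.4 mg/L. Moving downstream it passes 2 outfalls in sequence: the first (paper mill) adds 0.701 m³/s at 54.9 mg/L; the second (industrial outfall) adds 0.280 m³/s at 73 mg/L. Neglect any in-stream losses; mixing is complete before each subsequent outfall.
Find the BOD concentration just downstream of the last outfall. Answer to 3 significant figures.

10.9 mg/L

Below outfall 1: Q → 5.801 m³/s, C = (5.100·1.400 + 0.7010·54.90)/5.801 = 7.865 mg/L.
Below outfall 2: Q → 6.081 m³/s, C = (5.801·7.865 + 0.2800·73.00)/6.081 = 10.86 mg/L.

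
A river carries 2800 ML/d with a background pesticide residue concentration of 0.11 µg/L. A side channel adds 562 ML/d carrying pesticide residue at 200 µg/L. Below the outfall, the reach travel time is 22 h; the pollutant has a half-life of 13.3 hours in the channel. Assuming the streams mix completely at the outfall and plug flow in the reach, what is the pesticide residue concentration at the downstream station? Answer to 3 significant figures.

Conservation of mass: C = (2800·0.1100 + 562.0·200.0) / 3362 = 112700/3362 = 33.52 µg/L.
Half-life 13.3 h → k = ln 2 / 13.3 = 0.05212 h⁻¹ = 1.251 d⁻¹.
After decay, C = 33.52 × e^(−kt) = 33.52 × 0.3177 = 10.65 µg/L.

10.7 µg/L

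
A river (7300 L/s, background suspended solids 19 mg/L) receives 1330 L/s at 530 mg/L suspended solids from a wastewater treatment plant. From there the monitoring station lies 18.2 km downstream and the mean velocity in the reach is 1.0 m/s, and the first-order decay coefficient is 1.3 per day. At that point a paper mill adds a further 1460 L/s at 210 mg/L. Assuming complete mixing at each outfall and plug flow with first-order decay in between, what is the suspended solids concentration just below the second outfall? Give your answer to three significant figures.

94.0 mg/L

Flow-weighted average: C = (7300·19.00 + 1330·530.0) / 8630 = 843600/8630 = 97.75 mg/L; combined flow 8630 L/s.
Travel time t = 18.2·1000 / 1.0 = 18200 s = 5.056 h.
After decay, C = 97.75 × e^(−kt) = 97.75 × 0.7605 = 74.34 mg/L.
At the second outfall, C = (8630·74.34 + 1460·210.0) / (8630 + 1460) = 93.97 mg/L.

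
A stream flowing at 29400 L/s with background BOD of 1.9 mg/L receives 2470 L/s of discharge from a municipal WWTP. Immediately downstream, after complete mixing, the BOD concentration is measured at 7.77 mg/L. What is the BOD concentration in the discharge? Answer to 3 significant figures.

77.6 mg/L

Mass balance: 29400·1.900 + 2470·Cₑ = 31870·7.770
→ Cₑ = (31870·7.770 − 29400·1.900) / 2470 = 77.64 mg/L.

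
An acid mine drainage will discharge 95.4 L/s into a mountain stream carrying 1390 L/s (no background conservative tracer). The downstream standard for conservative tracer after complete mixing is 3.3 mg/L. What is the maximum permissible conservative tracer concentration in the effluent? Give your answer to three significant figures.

51.4 mg/L

At the limit, (Qr·Cr + Qe·Cₑ)/(Qr + Qe) = 3.3:
Cₑ = (1485·3.3 − 1390·0) / 95.40 = 51.38 mg/L.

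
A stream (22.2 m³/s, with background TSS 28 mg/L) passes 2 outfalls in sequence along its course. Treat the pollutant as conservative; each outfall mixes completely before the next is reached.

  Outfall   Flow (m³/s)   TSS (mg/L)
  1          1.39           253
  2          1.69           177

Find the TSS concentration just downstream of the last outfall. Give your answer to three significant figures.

50.3 mg/L

After outfall 1: Q = 22.20 + 1.390 = 23.59 m³/s; C = (22.20·28.00 + 1.390·253.0)/23.59 = 41.26 mg/L.
After outfall 2: Q = 23.59 + 1.690 = 25.28 m³/s; C = (23.59·41.26 + 1.690·177.0)/25.28 = 50.33 mg/L.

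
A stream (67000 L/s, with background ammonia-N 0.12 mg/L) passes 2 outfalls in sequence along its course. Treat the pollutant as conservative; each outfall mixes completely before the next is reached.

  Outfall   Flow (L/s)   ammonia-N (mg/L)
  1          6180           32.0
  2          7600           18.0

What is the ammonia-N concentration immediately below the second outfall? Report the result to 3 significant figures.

4.24 mg/L

Outfall 1: combined Q = 73180 L/s; C = (67000·0.1200 + 6180·32.00)/73180 = 2.812 mg/L.
Outfall 2: combined Q = 80780 L/s; C = (73180·2.812 + 7600·18.00)/80780 = 4.241 mg/L.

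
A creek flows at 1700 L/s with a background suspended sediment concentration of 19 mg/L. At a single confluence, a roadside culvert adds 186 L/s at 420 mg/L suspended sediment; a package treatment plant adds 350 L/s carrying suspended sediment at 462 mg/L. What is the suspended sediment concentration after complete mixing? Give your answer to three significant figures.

122 mg/L

After mixing, C = (1700·19.00 + 186.0·420.0 + 350.0·462.0) / 2236 = 272100/2236 = 121.7 mg/L.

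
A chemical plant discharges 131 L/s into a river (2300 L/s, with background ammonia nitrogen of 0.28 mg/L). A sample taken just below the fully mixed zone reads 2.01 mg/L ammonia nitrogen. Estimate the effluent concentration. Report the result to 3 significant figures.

Mass balance: 2300·0.2800 + 131.0·Cₑ = 2431·2.010
→ Cₑ = (2431·2.010 − 2300·0.2800) / 131.0 = 32.38 mg/L.

32.4 mg/L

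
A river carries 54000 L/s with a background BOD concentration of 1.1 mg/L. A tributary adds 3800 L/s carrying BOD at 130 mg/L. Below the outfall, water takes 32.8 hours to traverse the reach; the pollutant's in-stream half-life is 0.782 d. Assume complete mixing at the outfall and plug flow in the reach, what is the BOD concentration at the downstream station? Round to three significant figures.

2.85 mg/L

After mixing, C = (54000·1.100 + 3800·130.0) / 57800 = 553400/57800 = 9.574 mg/L.
Half-life 0.782 d → k = ln 2 / 0.782 = 0.8864 d⁻¹.
Applying C = C₀e^(−kt): 9.574 × 0.2978 = 2.851 mg/L.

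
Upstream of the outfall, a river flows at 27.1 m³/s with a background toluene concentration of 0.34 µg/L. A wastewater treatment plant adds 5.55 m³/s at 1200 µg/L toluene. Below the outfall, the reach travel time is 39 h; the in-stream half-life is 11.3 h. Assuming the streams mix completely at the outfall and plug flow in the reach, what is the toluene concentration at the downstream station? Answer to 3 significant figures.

18.7 µg/L

Flow-weighted average: C = (27.10·0.3400 + 5.550·1200) / 32.65 = 6669/32.65 = 204.3 µg/L.
Half-life 11.3 h → k = ln 2 / 11.3 = 0.06134 h⁻¹ = 1.472 d⁻¹.
Decay over the reach: 204.3·exp(−kt) = 204.3·0.09142 = 18.67 µg/L.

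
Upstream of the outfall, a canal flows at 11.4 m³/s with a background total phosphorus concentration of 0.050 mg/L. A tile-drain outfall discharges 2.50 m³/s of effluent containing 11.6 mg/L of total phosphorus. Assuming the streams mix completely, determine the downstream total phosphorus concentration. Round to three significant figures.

2.13 mg/L

Conservation of mass: C = (11.40·0.05000 + 2.500·11.60) / 13.90 = 29.57/13.90 = 2.127 mg/L.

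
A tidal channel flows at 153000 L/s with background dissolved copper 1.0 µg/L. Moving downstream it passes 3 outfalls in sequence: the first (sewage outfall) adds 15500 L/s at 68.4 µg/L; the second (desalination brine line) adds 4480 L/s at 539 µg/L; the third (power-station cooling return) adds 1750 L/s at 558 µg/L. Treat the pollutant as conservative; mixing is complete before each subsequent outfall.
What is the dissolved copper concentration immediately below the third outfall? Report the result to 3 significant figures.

Below outfall 1: Q → 168500 L/s, C = (153000·1.000 + 15500·68.40)/168500 = 7.200 µg/L.
Below outfall 2: Q → 173000 L/s, C = (168500·7.200 + 4480·539.0)/173000 = 20.97 µg/L.
Below outfall 3: Q → 174700 L/s, C = (173000·20.97 + 1750·558.0)/174700 = 26.35 µg/L.

26.4 µg/L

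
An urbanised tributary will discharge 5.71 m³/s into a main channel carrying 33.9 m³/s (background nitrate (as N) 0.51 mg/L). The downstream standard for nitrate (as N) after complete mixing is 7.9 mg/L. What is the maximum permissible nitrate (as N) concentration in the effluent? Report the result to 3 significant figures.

51.8 mg/L

At the limit, (Qr·Cr + Qe·Cₑ)/(Qr + Qe) = 7.9:
Cₑ = (39.61·7.9 − 33.90·0.5100) / 5.710 = 51.77 mg/L.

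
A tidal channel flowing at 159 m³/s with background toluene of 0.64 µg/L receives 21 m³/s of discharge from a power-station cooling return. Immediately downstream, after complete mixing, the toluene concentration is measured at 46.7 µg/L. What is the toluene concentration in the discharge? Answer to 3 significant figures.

395 µg/L

Mass balance: 159.0·0.6400 + 21.00·Cₑ = 180.0·46.70
→ Cₑ = (180.0·46.70 − 159.0·0.6400) / 21.00 = 395.4 µg/L.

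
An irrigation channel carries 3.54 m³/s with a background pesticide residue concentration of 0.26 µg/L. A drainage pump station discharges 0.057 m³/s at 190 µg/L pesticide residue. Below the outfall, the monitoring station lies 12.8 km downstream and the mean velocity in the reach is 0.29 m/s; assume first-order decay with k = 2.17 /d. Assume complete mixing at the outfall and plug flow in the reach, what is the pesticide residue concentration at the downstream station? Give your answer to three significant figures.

Mixed concentration C = ΣQC/ΣQ = (3.540·0.2600 + 0.05700·190.0) / 3.597 = 11.75/3.597 = 3.267 µg/L.
Travel time t = 12.8·1000 / 0.29 = 44140 s = 12.26 h.
After decay, C = 3.267 × e^(−kt) = 3.267 × 0.3300 = 1.078 µg/L.

1.08 µg/L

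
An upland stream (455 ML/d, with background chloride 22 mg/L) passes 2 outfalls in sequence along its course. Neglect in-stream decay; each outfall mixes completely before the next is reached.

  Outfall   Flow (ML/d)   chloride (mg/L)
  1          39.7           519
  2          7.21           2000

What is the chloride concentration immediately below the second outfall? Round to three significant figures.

Outfall 1: combined Q = 494.7 ML/d; C = (455.0·22.00 + 39.70·519.0)/494.7 = 61.88 mg/L.
Outfall 2: combined Q = 501.9 ML/d; C = (494.7·61.88 + 7.210·2000)/501.9 = 89.73 mg/L.

89.7 mg/L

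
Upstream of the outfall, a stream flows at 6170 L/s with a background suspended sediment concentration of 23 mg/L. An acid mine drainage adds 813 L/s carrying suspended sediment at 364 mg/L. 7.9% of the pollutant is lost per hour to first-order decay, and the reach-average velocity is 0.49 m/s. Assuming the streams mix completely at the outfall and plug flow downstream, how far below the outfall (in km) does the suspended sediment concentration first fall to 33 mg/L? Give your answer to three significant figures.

Mass balance: C = (6170·23.00 + 813.0·364.0) / 6983 = 437800/6983 = 62.70 mg/L.
7.9%/h lost → k = −ln(1 − 0.079) = 0.08230 h⁻¹.
Set 62.70·exp(−k·t) = 33 → t = ln(62.70/33)/k = 28080 s = 7.800 h.
Distance = v·t = 0.49·28080 = 13760 m = 13.76 km.

13.8 km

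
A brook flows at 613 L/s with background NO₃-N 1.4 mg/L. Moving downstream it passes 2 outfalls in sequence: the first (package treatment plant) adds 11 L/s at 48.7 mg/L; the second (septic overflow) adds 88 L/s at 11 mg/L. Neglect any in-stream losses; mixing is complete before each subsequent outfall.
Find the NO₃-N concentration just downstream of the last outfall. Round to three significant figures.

3.32 mg/L

Below outfall 1: Q → 624.0 L/s, C = (613.0·1.400 + 11.00·48.70)/624.0 = 2.234 mg/L.
Below outfall 2: Q → 712.0 L/s, C = (624.0·2.234 + 88.00·11.00)/712.0 = 3.317 mg/L.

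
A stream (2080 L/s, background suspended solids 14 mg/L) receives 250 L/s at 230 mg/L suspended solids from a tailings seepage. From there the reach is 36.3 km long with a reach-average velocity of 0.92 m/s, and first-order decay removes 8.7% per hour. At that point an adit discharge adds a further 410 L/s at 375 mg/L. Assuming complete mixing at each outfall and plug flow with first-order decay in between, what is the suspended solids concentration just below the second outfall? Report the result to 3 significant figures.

After mixing, C = (2080·14.00 + 250.0·230.0) / 2330 = 86620/2330 = 37.18 mg/L; combined flow 2330 L/s.
Travel time t = 36.3·1000 / 0.92 = 39460 s = 10.96 h.
8.7%/h lost → k = −ln(1 − 0.087) = 0.09102 h⁻¹.
Applying C = C₀e^(−kt): 37.18 × 0.3688 = 13.71 mg/L.
At the second outfall, C = (2330·13.71 + 410.0·375.0) / (2330 + 410.0) = 67.77 mg/L.

67.8 mg/L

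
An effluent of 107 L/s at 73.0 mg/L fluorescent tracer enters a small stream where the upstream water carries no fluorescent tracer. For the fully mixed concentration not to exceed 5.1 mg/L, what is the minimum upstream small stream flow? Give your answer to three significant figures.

Set C_mix = 5.1: (Q·0 + 107.0·73.00) / (Q + 107.0) = 5.1
→ Q = 107.0·(73.00 − 5.1)/(5.1 − 0) = 1425 L/s.

1420 L/s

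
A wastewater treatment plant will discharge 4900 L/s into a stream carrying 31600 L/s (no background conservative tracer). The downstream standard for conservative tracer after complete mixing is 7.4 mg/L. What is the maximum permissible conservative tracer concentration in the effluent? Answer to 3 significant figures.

At the limit, (Qr·Cr + Qe·Cₑ)/(Qr + Qe) = 7.4:
Cₑ = (36500·7.4 − 31600·0) / 4900 = 55.12 mg/L.

55.1 mg/L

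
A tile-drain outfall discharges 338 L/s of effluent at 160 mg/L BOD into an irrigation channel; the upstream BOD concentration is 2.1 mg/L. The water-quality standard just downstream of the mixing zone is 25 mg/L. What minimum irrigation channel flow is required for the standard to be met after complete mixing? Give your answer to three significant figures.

Set C_mix = 25: (Q·2.100 + 338.0·160.0) / (Q + 338.0) = 25
→ Q = 338.0·(160.0 − 25)/(25 − 2.100) = 1993 L/s.

1990 L/s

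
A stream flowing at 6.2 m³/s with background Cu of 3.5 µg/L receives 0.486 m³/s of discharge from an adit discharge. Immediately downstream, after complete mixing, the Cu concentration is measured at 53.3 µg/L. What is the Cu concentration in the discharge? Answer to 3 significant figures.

Mass balance: 6.200·3.500 + 0.4860·Cₑ = 6.686·53.30
→ Cₑ = (6.686·53.30 − 6.200·3.500) / 0.4860 = 688.6 µg/L.

689 µg/L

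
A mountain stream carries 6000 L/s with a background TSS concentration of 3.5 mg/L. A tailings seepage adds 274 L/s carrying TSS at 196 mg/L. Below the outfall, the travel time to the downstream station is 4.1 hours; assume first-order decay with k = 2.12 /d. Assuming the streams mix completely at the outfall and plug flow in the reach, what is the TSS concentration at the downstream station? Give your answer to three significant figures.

8.29 mg/L

Mass balance: C = (6000·3.500 + 274.0·196.0) / 6274 = 74700/6274 = 11.91 mg/L.
Applying C = C₀e^(−kt): 11.91 × 0.6962 = 8.289 mg/L.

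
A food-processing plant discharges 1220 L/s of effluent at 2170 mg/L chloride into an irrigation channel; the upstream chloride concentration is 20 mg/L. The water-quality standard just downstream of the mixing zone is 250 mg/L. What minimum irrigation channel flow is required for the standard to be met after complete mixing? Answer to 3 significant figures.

Set C_mix = 250: (Q·20.00 + 1220·2170) / (Q + 1220) = 250
→ Q = 1220·(2170 − 250)/(250 − 20.00) = 10180 L/s.

10200 L/s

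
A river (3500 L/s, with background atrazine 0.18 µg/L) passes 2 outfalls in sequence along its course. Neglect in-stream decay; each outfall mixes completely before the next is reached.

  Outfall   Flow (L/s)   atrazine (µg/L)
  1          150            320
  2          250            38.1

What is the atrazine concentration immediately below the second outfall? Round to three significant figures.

14.9 µg/L

Below outfall 1: Q → 3650 L/s, C = (3500·0.1800 + 150.0·320.0)/3650 = 13.32 µg/L.
Below outfall 2: Q → 3900 L/s, C = (3650·13.32 + 250.0·38.10)/3900 = 14.91 µg/L.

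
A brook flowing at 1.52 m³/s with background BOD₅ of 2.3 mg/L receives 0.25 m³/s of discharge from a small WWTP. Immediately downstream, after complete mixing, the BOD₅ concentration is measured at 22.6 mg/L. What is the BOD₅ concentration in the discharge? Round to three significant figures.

Mass balance: 1.520·2.300 + 0.2500·Cₑ = 1.770·22.60
→ Cₑ = (1.770·22.60 − 1.520·2.300) / 0.2500 = 146.0 mg/L.

146 mg/L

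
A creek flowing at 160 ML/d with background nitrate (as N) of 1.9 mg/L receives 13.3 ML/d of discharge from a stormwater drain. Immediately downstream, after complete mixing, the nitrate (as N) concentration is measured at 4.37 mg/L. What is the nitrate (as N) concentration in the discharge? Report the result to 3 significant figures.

34.1 mg/L

Mass balance: 160.0·1.900 + 13.30·Cₑ = 173.3·4.370
→ Cₑ = (173.3·4.370 − 160.0·1.900) / 13.30 = 34.08 mg/L.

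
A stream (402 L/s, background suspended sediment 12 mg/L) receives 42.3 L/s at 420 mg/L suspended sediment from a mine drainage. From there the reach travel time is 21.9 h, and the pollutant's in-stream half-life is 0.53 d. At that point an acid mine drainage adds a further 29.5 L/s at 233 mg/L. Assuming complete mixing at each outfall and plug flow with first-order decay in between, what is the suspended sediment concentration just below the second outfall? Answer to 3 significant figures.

29.0 mg/L

Conservation of mass: C = (402.0·12.00 + 42.30·420.0) / 444.3 = 22590/444.3 = 50.84 mg/L; combined flow 444.3 L/s.
Half-life 0.53 d → k = ln 2 / 0.53 = 1.308 d⁻¹.
After decay, C = 50.84 × e^(−kt) = 50.84 × 0.3032 = 15.42 mg/L.
At the second outfall, C = (444.3·15.42 + 29.50·233.0) / (444.3 + 29.50) = 28.96 mg/L.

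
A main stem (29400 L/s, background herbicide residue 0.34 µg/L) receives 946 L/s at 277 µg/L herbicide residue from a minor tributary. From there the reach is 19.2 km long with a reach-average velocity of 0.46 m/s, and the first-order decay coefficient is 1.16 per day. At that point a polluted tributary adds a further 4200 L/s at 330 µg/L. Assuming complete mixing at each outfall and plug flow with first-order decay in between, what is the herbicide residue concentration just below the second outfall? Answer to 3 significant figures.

Flow-weighted average: C = (29400·0.3400 + 946.0·277.0) / 30350 = 272000/30350 = 8.965 µg/L; combined flow 30350 L/s.
Travel time t = 19.2·1000 / 0.46 = 41740 s = 11.59 h.
After decay, C = 8.965 × e^(−kt) = 8.965 × 0.5710 = 5.119 µg/L.
Second outfall: C = (30350·5.119 + 4200·330.0)/34550 = 44.62 µg/L.

44.6 µg/L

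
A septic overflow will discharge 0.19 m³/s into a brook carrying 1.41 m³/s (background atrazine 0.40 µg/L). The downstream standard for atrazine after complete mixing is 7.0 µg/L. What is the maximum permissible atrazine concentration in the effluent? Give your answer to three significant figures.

56.0 µg/L

At the limit, (Qr·Cr + Qe·Cₑ)/(Qr + Qe) = 7.0:
Cₑ = (1.600·7.0 − 1.410·0.4000) / 0.1900 = 55.98 µg/L.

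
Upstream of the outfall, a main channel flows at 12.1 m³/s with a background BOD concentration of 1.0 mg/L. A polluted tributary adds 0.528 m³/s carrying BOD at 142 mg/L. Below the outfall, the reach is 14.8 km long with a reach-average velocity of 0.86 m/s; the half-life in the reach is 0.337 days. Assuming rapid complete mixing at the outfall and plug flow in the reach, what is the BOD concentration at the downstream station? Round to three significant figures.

After mixing, C = (12.10·1.000 + 0.5280·142.0) / 12.63 = 87.08/12.63 = 6.895 mg/L.
Travel time t = 14.8·1000 / 0.86 = 17210 s = 4.780 h.
Half-life 0.337 d → k = ln 2 / 0.337 = 2.057 d⁻¹.
Applying C = C₀e^(−kt): 6.895 × 0.6639 = 4.578 mg/L.

4.58 mg/L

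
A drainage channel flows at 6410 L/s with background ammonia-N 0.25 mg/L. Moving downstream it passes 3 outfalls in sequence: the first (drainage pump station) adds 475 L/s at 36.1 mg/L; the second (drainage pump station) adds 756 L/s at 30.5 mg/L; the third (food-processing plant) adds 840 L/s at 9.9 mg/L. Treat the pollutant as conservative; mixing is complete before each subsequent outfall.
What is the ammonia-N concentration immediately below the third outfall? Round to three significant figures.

Outfall 1: combined Q = 6885 L/s; C = (6410·0.2500 + 475.0·36.10)/6885 = 2.723 mg/L.
Outfall 2: combined Q = 7641 L/s; C = (6885·2.723 + 756.0·30.50)/7641 = 5.472 mg/L.
Outfall 3: combined Q = 8481 L/s; C = (7641·5.472 + 840.0·9.900)/8481 = 5.910 mg/L.

5.91 mg/L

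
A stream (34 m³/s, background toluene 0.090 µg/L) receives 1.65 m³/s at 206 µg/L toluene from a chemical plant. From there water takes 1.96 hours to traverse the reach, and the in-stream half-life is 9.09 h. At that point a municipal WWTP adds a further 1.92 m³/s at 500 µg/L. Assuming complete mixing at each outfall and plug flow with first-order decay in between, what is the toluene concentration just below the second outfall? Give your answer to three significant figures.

33.4 µg/L

Conservation of mass: C = (34.00·0.09000 + 1.650·206.0) / 35.65 = 343.0/35.65 = 9.620 µg/L; combined flow 35.65 m³/s.
Half-life 9.09 h → k = ln 2 / 9.09 = 0.07625 h⁻¹ = 1.830 d⁻¹.
Applying C = C₀e^(−kt): 9.620 × 0.8612 = 8.285 µg/L.
At the second outfall, C = (35.65·8.285 + 1.920·500.0) / (35.65 + 1.920) = 33.41 µg/L.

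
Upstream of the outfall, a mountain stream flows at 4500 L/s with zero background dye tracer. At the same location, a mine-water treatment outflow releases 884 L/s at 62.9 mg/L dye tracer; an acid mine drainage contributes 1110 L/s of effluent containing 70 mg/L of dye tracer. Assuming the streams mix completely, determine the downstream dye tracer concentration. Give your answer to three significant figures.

20.5 mg/L

Flow-weighted average: C = (4500·0 + 884.0·62.90 + 1110·70.00) / 6494 = 133300/6494 = 20.53 mg/L.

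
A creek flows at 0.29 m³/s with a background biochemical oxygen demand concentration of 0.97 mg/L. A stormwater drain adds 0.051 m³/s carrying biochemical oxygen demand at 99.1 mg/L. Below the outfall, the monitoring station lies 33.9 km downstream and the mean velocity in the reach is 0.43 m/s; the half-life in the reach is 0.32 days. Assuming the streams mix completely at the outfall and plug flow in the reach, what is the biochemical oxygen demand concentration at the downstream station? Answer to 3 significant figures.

Conservation of mass: C = (0.2900·0.9700 + 0.05100·99.10) / 0.3410 = 5.335/0.3410 = 15.65 mg/L.
Travel time t = 33.9·1000 / 0.43 = 78840 s = 21.90 h.
Half-life 0.32 d → k = ln 2 / 0.32 = 2.166 d⁻¹.
Applying C = C₀e^(−kt): 15.65 × 0.1386 = 2.168 mg/L.

2.17 mg/L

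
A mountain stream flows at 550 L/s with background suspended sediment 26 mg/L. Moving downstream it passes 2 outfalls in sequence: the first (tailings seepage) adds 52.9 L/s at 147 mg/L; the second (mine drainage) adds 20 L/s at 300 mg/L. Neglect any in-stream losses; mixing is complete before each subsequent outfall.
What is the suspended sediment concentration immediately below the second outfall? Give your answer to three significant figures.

Outfall 1: combined Q = 602.9 L/s; C = (550.0·26.00 + 52.90·147.0)/602.9 = 36.62 mg/L.
Outfall 2: combined Q = 622.9 L/s; C = (602.9·36.62 + 20.00·300.0)/622.9 = 45.07 mg/L.

45.1 mg/L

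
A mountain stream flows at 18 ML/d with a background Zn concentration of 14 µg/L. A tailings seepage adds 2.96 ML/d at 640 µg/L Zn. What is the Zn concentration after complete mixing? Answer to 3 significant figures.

Mixed concentration C = ΣQC/ΣQ = (18.00·14.00 + 2.960·640.0) / 20.96 = 2146/20.96 = 102.4 µg/L.

102 µg/L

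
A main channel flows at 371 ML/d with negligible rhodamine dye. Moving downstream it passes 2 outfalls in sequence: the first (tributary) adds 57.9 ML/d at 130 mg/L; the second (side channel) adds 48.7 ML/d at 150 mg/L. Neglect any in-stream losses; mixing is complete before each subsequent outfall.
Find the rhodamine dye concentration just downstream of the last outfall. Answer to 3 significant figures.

After outfall 1: Q = 371.0 + 57.90 = 428.9 ML/d; C = (371.0·0 + 57.90·130.0)/428.9 = 17.55 mg/L.
After outfall 2: Q = 428.9 + 48.70 = 477.6 ML/d; C = (428.9·17.55 + 48.70·150.0)/477.6 = 31.06 mg/L.

31.1 mg/L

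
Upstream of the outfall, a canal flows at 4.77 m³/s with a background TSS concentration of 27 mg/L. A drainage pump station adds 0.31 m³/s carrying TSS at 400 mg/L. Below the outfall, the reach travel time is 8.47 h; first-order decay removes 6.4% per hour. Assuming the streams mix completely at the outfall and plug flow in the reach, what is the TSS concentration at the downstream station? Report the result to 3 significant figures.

Mixed concentration C = ΣQC/ΣQ = (4.770·27.00 + 0.3100·400.0) / 5.080 = 252.8/5.080 = 49.76 mg/L.
6.4%/h lost → k = −ln(1 − 0.064) = 0.06614 h⁻¹.
First-order decay: C = 49.76·exp(−k·t) = 49.76·0.5711 = 28.42 mg/L.

28.4 mg/L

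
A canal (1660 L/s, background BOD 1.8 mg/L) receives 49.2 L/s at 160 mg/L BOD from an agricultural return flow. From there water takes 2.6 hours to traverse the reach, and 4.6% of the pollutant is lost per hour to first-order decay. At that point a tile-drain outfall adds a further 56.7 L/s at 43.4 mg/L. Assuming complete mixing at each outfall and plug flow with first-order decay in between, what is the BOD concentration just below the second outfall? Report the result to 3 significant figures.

After mixing, C = (1660·1.800 + 49.20·160.0) / 1709 = 10860/1709 = 6.354 mg/L; combined flow 1709 L/s.
4.6%/h lost → k = −ln(1 − 0.046) = 0.04709 h⁻¹.
First-order decay: C = 6.354·exp(−k·t) = 6.354·0.8848 = 5.622 mg/L.
Second outfall: C = (1709·5.622 + 56.70·43.40)/1766 = 6.835 mg/L.

6.83 mg/L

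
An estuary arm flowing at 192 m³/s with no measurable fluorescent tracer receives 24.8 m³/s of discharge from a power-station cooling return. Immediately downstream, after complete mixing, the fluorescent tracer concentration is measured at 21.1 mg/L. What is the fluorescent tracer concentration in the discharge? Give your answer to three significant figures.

184 mg/L

Mass balance: 192.0·0 + 24.80·Cₑ = 216.8·21.10
→ Cₑ = (216.8·21.10 − 192.0·0) / 24.80 = 184.5 mg/L.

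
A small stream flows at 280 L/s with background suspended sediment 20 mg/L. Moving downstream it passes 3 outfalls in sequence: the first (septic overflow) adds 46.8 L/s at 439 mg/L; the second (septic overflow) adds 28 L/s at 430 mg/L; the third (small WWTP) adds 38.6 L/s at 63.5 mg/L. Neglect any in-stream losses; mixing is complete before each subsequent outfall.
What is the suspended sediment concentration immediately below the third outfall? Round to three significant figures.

103 mg/L

Outfall 1: combined Q = 326.8 L/s; C = (280.0·20.00 + 46.80·439.0)/326.8 = 80.00 mg/L.
Outfall 2: combined Q = 354.8 L/s; C = (326.8·80.00 + 28.00·430.0)/354.8 = 107.6 mg/L.
Outfall 3: combined Q = 393.4 L/s; C = (354.8·107.6 + 38.60·63.50)/393.4 = 103.3 mg/L.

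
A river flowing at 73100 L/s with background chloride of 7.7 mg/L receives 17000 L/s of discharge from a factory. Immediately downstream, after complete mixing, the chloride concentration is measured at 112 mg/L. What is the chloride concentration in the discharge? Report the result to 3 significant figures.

560 mg/L

Mass balance: 73100·7.700 + 17000·Cₑ = 90100·112.0
→ Cₑ = (90100·112.0 − 73100·7.700) / 17000 = 560.5 mg/L.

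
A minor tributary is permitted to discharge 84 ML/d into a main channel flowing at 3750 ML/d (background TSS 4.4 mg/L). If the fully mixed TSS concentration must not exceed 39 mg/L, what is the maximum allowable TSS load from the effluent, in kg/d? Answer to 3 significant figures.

133000 kg/d

Mass balance at the limit: 3750·4.400 + 84.00·Cₑ = 3834·39 → Cₑ = 1584 mg/L.
84.00 ML/d = 0.9722 m³/s. Load = 0.9722 m³/s × 1584 g/m³ × 86 400 s/d = 133000 kg/d.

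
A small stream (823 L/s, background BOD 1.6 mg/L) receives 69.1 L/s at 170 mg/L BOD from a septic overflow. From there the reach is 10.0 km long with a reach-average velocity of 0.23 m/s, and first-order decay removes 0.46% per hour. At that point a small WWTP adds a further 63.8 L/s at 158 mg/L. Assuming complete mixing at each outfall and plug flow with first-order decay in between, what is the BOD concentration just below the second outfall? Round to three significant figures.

23.5 mg/L

After mixing, C = (823.0·1.600 + 69.10·170.0) / 892.1 = 13060/892.1 = 14.64 mg/L; combined flow 892.1 L/s.
Travel time t = 10.0·1000 / 0.23 = 43480 s = 12.08 h.
0.46%/h lost → k = −ln(1 − 0.0046) = 0.004611 h⁻¹.
First-order decay: C = 14.64·exp(−k·t) = 14.64·0.9458 = 13.85 mg/L.
Second outfall: C = (892.1·13.85 + 63.80·158.0)/955.9 = 23.47 mg/L.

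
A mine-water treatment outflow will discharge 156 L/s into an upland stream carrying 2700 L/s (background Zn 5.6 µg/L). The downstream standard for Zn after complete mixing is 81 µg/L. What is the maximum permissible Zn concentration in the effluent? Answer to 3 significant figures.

1390 µg/L

At the limit, (Qr·Cr + Qe·Cₑ)/(Qr + Qe) = 81:
Cₑ = (2856·81 − 2700·5.600) / 156.0 = 1386 µg/L.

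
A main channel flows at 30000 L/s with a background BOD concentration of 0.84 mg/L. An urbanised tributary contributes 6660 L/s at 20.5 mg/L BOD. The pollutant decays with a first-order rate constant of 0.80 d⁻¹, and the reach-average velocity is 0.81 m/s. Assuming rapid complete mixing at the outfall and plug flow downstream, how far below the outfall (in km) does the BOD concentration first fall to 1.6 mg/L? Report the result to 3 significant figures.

88.7 km

Flow-weighted average: C = (30000·0.8400 + 6660·20.50) / 36660 = 161700/36660 = 4.412 mg/L.
Set 4.412·exp(−k·t) = 1.6 → t = ln(4.412/1.6)/k = 109500 s = 30.43 h.
Distance = v·t = 0.81·109500 = 88730 m = 88.73 km.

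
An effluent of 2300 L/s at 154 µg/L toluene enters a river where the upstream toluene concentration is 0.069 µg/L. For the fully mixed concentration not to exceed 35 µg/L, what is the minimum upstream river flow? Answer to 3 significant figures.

7840 L/s

Set C_mix = 35: (Q·0.06900 + 2300·154.0) / (Q + 2300) = 35
→ Q = 2300·(154.0 − 35)/(35 − 0.06900) = 7835 L/s.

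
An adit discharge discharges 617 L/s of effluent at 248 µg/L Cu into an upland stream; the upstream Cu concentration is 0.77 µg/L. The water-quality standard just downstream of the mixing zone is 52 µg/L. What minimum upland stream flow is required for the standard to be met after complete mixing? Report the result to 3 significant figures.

Set C_mix = 52: (Q·0.7700 + 617.0·248.0) / (Q + 617.0) = 52
→ Q = 617.0·(248.0 − 52)/(52 − 0.7700) = 2361 L/s.

2360 L/s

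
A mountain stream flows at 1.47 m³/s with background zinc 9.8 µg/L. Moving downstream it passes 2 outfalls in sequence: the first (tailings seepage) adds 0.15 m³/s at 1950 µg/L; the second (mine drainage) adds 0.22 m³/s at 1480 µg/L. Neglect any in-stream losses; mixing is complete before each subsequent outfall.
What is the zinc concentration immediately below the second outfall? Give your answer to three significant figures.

344 µg/L

After outfall 1: Q = 1.470 + 0.1500 = 1.620 m³/s; C = (1.470·9.800 + 0.1500·1950)/1.620 = 189.4 µg/L.
After outfall 2: Q = 1.620 + 0.2200 = 1.840 m³/s; C = (1.620·189.4 + 0.2200·1480)/1.840 = 343.8 µg/L.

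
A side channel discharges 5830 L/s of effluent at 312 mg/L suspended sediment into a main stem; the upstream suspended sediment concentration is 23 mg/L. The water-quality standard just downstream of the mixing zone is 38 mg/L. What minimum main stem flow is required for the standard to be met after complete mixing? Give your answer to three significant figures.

106000 L/s

Set C_mix = 38: (Q·23.00 + 5830·312.0) / (Q + 5830) = 38
→ Q = 5830·(312.0 − 38)/(38 − 23.00) = 106500 L/s.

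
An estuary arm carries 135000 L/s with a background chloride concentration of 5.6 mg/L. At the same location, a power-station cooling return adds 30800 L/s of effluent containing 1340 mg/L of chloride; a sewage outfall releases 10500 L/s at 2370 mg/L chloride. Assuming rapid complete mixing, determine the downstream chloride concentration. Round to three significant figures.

Mixed concentration C = ΣQC/ΣQ = (135000·5.600 + 30800·1340 + 10500·2370) / 176300 = 66910000/176300 = 379.5 mg/L.

380 mg/L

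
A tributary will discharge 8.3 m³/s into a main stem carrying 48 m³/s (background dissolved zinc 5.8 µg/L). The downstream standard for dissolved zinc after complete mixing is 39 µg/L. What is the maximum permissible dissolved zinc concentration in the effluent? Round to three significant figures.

At the limit, (Qr·Cr + Qe·Cₑ)/(Qr + Qe) = 39:
Cₑ = (56.30·39 − 48.00·5.800) / 8.300 = 231.0 µg/L.

231 µg/L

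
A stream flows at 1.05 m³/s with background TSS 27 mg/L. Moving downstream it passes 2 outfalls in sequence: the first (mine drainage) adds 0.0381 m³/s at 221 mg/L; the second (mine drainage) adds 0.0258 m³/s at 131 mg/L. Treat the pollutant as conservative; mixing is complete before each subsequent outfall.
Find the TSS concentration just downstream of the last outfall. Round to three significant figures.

36.0 mg/L

After outfall 1: Q = 1.050 + 0.03810 = 1.088 m³/s; C = (1.050·27.00 + 0.03810·221.0)/1.088 = 33.79 mg/L.
After outfall 2: Q = 1.088 + 0.02580 = 1.114 m³/s; C = (1.088·33.79 + 0.02580·131.0)/1.114 = 36.04 mg/L.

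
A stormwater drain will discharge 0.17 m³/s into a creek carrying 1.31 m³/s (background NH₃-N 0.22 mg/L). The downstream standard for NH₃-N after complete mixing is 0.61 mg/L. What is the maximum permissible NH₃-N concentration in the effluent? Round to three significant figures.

At the limit, (Qr·Cr + Qe·Cₑ)/(Qr + Qe) = 0.61:
Cₑ = (1.480·0.61 − 1.310·0.2200) / 0.1700 = 3.615 mg/L.

3.62 mg/L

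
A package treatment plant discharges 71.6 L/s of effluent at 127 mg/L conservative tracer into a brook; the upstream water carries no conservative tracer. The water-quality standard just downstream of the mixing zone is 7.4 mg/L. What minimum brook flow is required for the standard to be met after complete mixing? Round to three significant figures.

1160 L/s

Set C_mix = 7.4: (Q·0 + 71.60·127.0) / (Q + 71.60) = 7.4
→ Q = 71.60·(127.0 − 7.4)/(7.4 − 0) = 1157 L/s.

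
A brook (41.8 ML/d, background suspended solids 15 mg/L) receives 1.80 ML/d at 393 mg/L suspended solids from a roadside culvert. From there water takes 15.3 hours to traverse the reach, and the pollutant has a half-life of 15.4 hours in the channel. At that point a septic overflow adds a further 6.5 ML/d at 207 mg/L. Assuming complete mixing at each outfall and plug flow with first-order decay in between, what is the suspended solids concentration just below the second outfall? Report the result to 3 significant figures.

40.2 mg/L

Mixed concentration C = ΣQC/ΣQ = (41.80·15.00 + 1.800·393.0) / 43.60 = 1334/43.60 = 30.61 mg/L; combined flow 43.60 ML/d.
Half-life 15.4 h → k = ln 2 / 15.4 = 0.04501 h⁻¹ = 1.080 d⁻¹.
Decay over the reach: 30.61·exp(−kt) = 30.61·0.5023 = 15.37 mg/L.
At the second outfall, C = (43.60·15.37 + 6.500·207.0) / (43.60 + 6.500) = 40.23 mg/L.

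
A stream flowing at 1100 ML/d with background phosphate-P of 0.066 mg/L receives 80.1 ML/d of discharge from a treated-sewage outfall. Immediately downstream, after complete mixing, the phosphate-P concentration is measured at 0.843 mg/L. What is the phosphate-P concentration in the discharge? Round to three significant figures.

Mass balance: 1100·0.06600 + 80.10·Cₑ = 1180·0.8430
→ Cₑ = (1180·0.8430 − 1100·0.06600) / 80.10 = 11.51 mg/L.

11.5 mg/L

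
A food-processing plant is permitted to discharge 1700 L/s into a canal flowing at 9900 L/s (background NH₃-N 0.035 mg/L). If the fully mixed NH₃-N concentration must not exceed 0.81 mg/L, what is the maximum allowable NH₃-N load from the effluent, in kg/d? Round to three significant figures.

Mass balance at the limit: 9900·0.03500 + 1700·Cₑ = 11600·0.81 → Cₑ = 5.323 mg/L.
1700 L/s = 1.700 m³/s. Load = 1.700 m³/s × 5.323 g/m³ × 86 400 s/d = 781.9 kg/d.

782 kg/d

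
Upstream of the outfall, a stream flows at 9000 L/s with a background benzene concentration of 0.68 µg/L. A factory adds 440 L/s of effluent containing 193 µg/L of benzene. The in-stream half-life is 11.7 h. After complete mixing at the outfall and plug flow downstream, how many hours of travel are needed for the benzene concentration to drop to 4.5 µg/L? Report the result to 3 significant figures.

Conservation of mass: C = (9000·0.6800 + 440.0·193.0) / 9440 = 91040/9440 = 9.644 µg/L.
Half-life 11.7 h → k = ln 2 / 11.7 = 0.05924 h⁻¹ = 1.422 d⁻¹.
9.644·exp(−k·t) = 4.5 → t = ln(9.644/4.5)/k = 46320 s = 12.87 h.

12.9 h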